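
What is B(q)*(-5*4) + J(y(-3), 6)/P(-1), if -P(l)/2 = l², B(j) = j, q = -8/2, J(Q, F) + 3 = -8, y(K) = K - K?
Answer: 171/2 ≈ 85.500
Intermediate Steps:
y(K) = 0
J(Q, F) = -11 (J(Q, F) = -3 - 8 = -11)
q = -4 (q = -8*½ = -4)
P(l) = -2*l²
B(q)*(-5*4) + J(y(-3), 6)/P(-1) = -(-20)*4 - 11/((-2*(-1)²)) = -4*(-20) - 11/((-2*1)) = 80 - 11/(-2) = 80 - 11*(-½) = 80 + 11/2 = 171/2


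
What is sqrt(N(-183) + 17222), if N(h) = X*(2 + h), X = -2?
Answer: 4*sqrt(1099) ≈ 132.60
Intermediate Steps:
N(h) = -4 - 2*h (N(h) = -2*(2 + h) = -4 - 2*h)
sqrt(N(-183) + 17222) = sqrt((-4 - 2*(-183)) + 17222) = sqrt((-4 + 366) + 17222) = sqrt(362 + 17222) = sqrt(17584) = 4*sqrt(1099)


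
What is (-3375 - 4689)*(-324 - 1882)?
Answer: 17789184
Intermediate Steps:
(-3375 - 4689)*(-324 - 1882) = -8064*(-2206) = 17789184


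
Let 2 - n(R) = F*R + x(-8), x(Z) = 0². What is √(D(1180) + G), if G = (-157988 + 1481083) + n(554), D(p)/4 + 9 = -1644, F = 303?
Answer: √1148623 ≈ 1071.7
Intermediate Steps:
x(Z) = 0
D(p) = -6612 (D(p) = -36 + 4*(-1644) = -36 - 6576 = -6612)
n(R) = 2 - 303*R (n(R) = 2 - (303*R + 0) = 2 - 303*R)
G = 1155235 (G = (-157988 + 1481083) + (2 - 303*554) = 1323095 + (2 - 167862) = 1323095 - 167860 = 1155235)
√(D(1180) + G) = √(-6612 + 1155235) = √1148623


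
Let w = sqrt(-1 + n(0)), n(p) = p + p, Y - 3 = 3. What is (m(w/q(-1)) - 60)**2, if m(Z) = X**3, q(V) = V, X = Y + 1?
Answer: 80089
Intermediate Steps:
Y = 6 (Y = 3 + 3 = 6)
X = 7 (X = 6 + 1 = 7)
n(p) = 2*p
w = I (w = sqrt(-1 + 2*0) = sqrt(-1 + 0) = sqrt(-1) = I ≈ 1.0*I)
m(Z) = 343 (m(Z) = 7**3 = 343)
(m(w/q(-1)) - 60)**2 = (343 - 60)**2 = 283**2 = 80089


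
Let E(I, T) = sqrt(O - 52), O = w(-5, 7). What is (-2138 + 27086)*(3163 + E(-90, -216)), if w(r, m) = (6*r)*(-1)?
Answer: 78910524 + 24948*I*sqrt(22) ≈ 7.891e+7 + 1.1702e+5*I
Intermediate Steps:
w(r, m) = -6*r
O = 30 (O = -6*(-5) = 30)
E(I, T) = I*sqrt(22) (E(I, T) = sqrt(30 - 52) = sqrt(-22) = I*sqrt(22))
(-2138 + 27086)*(3163 + E(-90, -216)) = (-2138 + 27086)*(3163 + I*sqrt(22)) = 24948*(3163 + I*sqrt(22)) = 78910524 + 24948*I*sqrt(22)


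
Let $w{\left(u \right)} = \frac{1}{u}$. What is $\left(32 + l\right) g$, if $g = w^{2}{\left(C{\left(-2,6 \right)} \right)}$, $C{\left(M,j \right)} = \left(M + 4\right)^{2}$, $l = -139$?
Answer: $- \frac{107}{16} \approx -6.6875$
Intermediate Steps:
$C{\left(M,j \right)} = \left(4 + M\right)^{2}$
$g = \frac{1}{16}$ ($g = \left(\frac{1}{\left(4 - 2\right)^{2}}\right)^{2} = \left(\frac{1}{2^{2}}\right)^{2} = \left(\frac{1}{4}\right)^{2} = \frac{1}{16} \approx 0.0625$)
$\left(32 + l\right) g = \left(32 - 139\right) \frac{1}{16} = \left(-107\right) \frac{1}{16} = - \frac{107}{16}$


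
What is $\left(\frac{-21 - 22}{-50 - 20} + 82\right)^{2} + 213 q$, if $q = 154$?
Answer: $\frac{194172889}{4900} \approx 39627.0$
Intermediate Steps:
$\left(\frac{-21 - 22}{-50 - 20} + 82\right)^{2} + 213 q = \left(\frac{-21 - 22}{-50 - 20} + 82\right)^{2} + 213 \cdot 154 = \left(- \frac{43}{-70} + 82\right)^{2} + 32802 = \left(\left(-43\right) \left(- \frac{1}{70}\right) + 82\right)^{2} + 32802 = \left(\frac{43}{70} + 82\right)^{2} + 32802 = \left(\frac{5783}{70}\right)^{2} + 32802 = \frac{33443089}{4900} + 32802 = \frac{194172889}{4900}$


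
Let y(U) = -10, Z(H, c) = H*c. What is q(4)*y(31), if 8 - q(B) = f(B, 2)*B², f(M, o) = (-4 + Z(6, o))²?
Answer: 10160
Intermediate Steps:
f(M, o) = (-4 + 6*o)²
q(B) = 8 - 64*B² (q(B) = 8 - 4*(-2 + 3*2)²*B² = 8 - 4*(-2 + 6)²*B² = 8 - 4*4²*B² = 8 - 4*16*B² = 8 - 64*B²)
q(4)*y(31) = (8 - 64*4²)*(-10) = (8 - 64*16)*(-10) = (8 - 1024)*(-10) = -1016*(-10) = 10160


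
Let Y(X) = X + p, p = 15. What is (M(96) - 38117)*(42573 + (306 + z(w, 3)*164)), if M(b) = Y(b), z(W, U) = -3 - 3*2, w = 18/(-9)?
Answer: -1573562418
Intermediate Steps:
w = -2 (w = 18*(-⅑) = -2)
z(W, U) = -9 (z(W, U) = -3 - 6 = -9)
Y(X) = 15 + X (Y(X) = X + 15 = 15 + X)
M(b) = 15 + b
(M(96) - 38117)*(42573 + (306 + z(w, 3)*164)) = ((15 + 96) - 38117)*(42573 + (306 - 9*164)) = (111 - 38117)*(42573 + (306 - 1476)) = -38006*(42573 - 1170) = -38006*41403 = -1573562418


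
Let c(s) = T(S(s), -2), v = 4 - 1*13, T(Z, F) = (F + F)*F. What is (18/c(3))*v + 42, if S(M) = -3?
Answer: 87/4 ≈ 21.750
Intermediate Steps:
T(Z, F) = 2*F² (T(Z, F) = (2*F)*F = 2*F²)
v = -9 (v = 4 - 13 = -9)
c(s) = 8 (c(s) = 2*(-2)² = 2*4 = 8)
(18/c(3))*v + 42 = (18/8)*(-9) + 42 = (18*(⅛))*(-9) + 42 = (9/4)*(-9) + 42 = -81/4 + 42 = 87/4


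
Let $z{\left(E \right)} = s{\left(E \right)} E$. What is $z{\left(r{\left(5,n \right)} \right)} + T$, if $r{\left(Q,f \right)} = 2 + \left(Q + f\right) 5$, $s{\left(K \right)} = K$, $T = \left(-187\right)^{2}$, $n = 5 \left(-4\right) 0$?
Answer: $35698$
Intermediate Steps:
$n = 0$ ($n = \left(-20\right) 0 = 0$)
$T = 34969$
$r{\left(Q,f \right)} = 2 + 5 Q + 5 f$ ($r{\left(Q,f \right)} = 2 + \left(5 Q + 5 f\right) = 2 + 5 Q + 5 f$)
$z{\left(E \right)} = E^{2}$ ($z{\left(E \right)} = E E = E^{2}$)
$z{\left(r{\left(5,n \right)} \right)} + T = \left(2 + 5 \cdot 5 + 5 \cdot 0\right)^{2} + 34969 = \left(2 + 25 + 0\right)^{2} + 34969 = 27^{2} + 34969 = 729 + 34969 = 35698$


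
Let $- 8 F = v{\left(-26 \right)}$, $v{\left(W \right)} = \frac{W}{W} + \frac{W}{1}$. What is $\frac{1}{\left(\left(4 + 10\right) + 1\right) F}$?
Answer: $\frac{8}{375} \approx 0.021333$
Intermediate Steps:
$v{\left(W \right)} = 1 + W$ ($v{\left(W \right)} = 1 + W 1 = 1 + W$)
$F = \frac{25}{8}$ ($F = - \frac{1 - 26}{8} = \left(- \frac{1}{8}\right) \left(-25\right) = \frac{25}{8} \approx 3.125$)
$\frac{1}{\left(\left(4 + 10\right) + 1\right) F} = \frac{1}{\left(\left(4 + 10\right) + 1\right) \frac{25}{8}} = \frac{1}{\left(14 + 1\right) \frac{25}{8}} = \frac{1}{15 \cdot \frac{25}{8}} = \frac{1}{\frac{375}{8}} = \frac{8}{375}$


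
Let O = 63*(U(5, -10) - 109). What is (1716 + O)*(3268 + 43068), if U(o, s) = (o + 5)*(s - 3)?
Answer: -618168576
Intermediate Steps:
U(o, s) = (-3 + s)*(5 + o) (U(o, s) = (5 + o)*(-3 + s) = (-3 + s)*(5 + o))
O = -15057 (O = 63*((-15 - 3*5 + 5*(-10) + 5*(-10)) - 109) = 63*((-15 - 15 - 50 - 50) - 109) = 63*(-130 - 109) = 63*(-239) = -15057)
(1716 + O)*(3268 + 43068) = (1716 - 15057)*(3268 + 43068) = -13341*46336 = -618168576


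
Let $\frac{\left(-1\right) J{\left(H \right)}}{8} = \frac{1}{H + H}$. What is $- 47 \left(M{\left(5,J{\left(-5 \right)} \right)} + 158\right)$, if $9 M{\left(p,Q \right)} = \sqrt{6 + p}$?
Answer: $-7426 - \frac{47 \sqrt{11}}{9} \approx -7443.3$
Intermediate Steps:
$J{\left(H \right)} = - \frac{4}{H}$ ($J{\left(H \right)} = - \frac{8}{H + H} = - \frac{8}{2 H} = - 8 \frac{1}{2 H} = - \frac{4}{H}$)
$M{\left(p,Q \right)} = \frac{\sqrt{6 + p}}{9}$
$- 47 \left(M{\left(5,J{\left(-5 \right)} \right)} + 158\right) = - 47 \left(\frac{\sqrt{6 + 5}}{9} + 158\right) = - 47 \left(\frac{\sqrt{11}}{9} + 158\right) = - 47 \left(158 + \frac{\sqrt{11}}{9}\right) = -7426 - \frac{47 \sqrt{11}}{9}$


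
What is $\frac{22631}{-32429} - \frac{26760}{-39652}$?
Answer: $- \frac{7391093}{321468677} \approx -0.022992$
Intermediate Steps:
$\frac{22631}{-32429} - \frac{26760}{-39652} = 22631 \left(- \frac{1}{32429}\right) - - \frac{6690}{9913} = - \frac{22631}{32429} + \frac{6690}{9913} = - \frac{7391093}{321468677}$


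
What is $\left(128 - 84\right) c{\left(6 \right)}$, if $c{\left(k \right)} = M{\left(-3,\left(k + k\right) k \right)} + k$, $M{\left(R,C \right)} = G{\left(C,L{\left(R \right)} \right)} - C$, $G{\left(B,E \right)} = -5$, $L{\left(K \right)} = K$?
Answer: $-3124$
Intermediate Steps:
$M{\left(R,C \right)} = -5 - C$
$c{\left(k \right)} = -5 + k - 2 k^{2}$ ($c{\left(k \right)} = \left(-5 - \left(k + k\right) k\right) + k = \left(-5 - 2 k k\right) + k = \left(-5 - 2 k^{2}\right) + k = -5 + k - 2 k^{2}$)
$\left(128 - 84\right) c{\left(6 \right)} = \left(128 - 84\right) \left(-5 + 6 - 2 \cdot 6^{2}\right) = 44 \left(-5 + 6 - 72\right) = 44 \left(-71\right) = -3124$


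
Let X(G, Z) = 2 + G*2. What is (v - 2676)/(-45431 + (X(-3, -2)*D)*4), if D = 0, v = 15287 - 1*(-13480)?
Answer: -26091/45431 ≈ -0.57430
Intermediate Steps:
v = 28767 (v = 15287 + 13480 = 28767)
X(G, Z) = 2 + 2*G
(v - 2676)/(-45431 + (X(-3, -2)*D)*4) = (28767 - 2676)/(-45431 + ((2 + 2*(-3))*0)*4) = 26091/(-45431 + ((2 - 6)*0)*4) = 26091/(-45431 - 4*0*4) = 26091/(-45431 + 0*4) = 26091/(-45431 + 0) = 26091/(-45431) = 26091*(-1/45431) = -26091/45431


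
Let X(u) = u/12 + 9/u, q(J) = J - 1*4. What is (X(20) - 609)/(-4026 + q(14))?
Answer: 36413/240960 ≈ 0.15112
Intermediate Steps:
q(J) = -4 + J (q(J) = J - 4 = -4 + J)
X(u) = 9/u + u/12 (X(u) = u*(1/12) + 9/u = u/12 + 9/u = 9/u + u/12)
(X(20) - 609)/(-4026 + q(14)) = ((9/20 + (1/12)*20) - 609)/(-4026 + (-4 + 14)) = ((9*(1/20) + 5/3) - 609)/(-4026 + 10) = ((9/20 + 5/3) - 609)/(-4016) = (127/60 - 609)*(-1/4016) = -36413/60*(-1/4016) = 36413/240960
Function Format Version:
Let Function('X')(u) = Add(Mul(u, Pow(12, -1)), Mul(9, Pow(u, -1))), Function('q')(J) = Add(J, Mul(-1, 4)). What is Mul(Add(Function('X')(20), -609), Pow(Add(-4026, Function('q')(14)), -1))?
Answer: Rational(36413, 240960) ≈ 0.15112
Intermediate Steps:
Function('q')(J) = Add(-4, J) (Function('q')(J) = Add(J, -4) = Add(-4, J))
Function('X')(u) = Add(Mul(9, Pow(u, -1)), Mul(Rational(1, 12), u)) (Function('X')(u) = Add(Mul(u, Rational(1, 12)), Mul(9, Pow(u, -1))) = Add(Mul(Rational(1, 12), u), Mul(9, Pow(u, -1))) = Add(Mul(9, Pow(u, -1)), Mul(Rational(1, 12), u)))
Mul(Add(Function('X')(20), -609), Pow(Add(-4026, Function('q')(14)), -1)) = Mul(Add(Add(Mul(9, Pow(20, -1)), Mul(Rational(1, 12), 20)), -609), Pow(Add(-4026, Add(-4, 14)), -1)) = Mul(Add(Add(Mul(9, Rational(1, 20)), Rational(5, 3)), -609), Pow(Add(-4026, 10), -1)) = Mul(Add(Add(Rational(9, 20), Rational(5, 3)), -609), Pow(-4016, -1)) = Mul(Add(Rational(127, 60), -609), Rational(-1, 4016)) = Mul(Rational(-36413, 60), Rational(-1, 4016)) = Rational(36413, 240960)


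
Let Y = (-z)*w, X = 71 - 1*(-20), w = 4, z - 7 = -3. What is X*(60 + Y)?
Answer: 4004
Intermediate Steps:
z = 4 (z = 7 - 3 = 4)
X = 91 (X = 71 + 20 = 91)
Y = -16 (Y = -1*4*4 = -4*4 = -16)
X*(60 + Y) = 91*(60 - 16) = 91*44 = 4004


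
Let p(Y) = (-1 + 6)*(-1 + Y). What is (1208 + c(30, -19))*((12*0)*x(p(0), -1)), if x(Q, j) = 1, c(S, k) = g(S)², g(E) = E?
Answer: 0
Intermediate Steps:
p(Y) = -5 + 5*Y (p(Y) = 5*(-1 + Y) = -5 + 5*Y)
c(S, k) = S²
(1208 + c(30, -19))*((12*0)*x(p(0), -1)) = (1208 + 30²)*((12*0)*1) = (1208 + 900)*(0*1) = 2108*0 = 0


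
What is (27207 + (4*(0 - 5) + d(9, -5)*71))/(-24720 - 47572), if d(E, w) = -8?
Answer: -26619/72292 ≈ -0.36822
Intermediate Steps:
(27207 + (4*(0 - 5) + d(9, -5)*71))/(-24720 - 47572) = (27207 + (4*(0 - 5) - 8*71))/(-24720 - 47572) = (27207 + (4*(-5) - 568))/(-72292) = (27207 + (-20 - 568))*(-1/72292) = (27207 - 588)*(-1/72292) = 26619*(-1/72292) = -26619/72292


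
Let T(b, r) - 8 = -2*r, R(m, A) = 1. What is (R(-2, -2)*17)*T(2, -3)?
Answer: 238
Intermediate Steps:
T(b, r) = 8 - 2*r
(R(-2, -2)*17)*T(2, -3) = (1*17)*(8 - 2*(-3)) = 17*(8 + 6) = 17*14 = 238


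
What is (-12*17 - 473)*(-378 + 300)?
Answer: 52806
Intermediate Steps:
(-12*17 - 473)*(-378 + 300) = (-204 - 473)*(-78) = -677*(-78) = 52806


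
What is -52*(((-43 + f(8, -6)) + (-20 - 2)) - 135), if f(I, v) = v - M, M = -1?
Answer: 10660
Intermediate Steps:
f(I, v) = 1 + v (f(I, v) = v - 1*(-1) = v + 1 = 1 + v)
-52*(((-43 + f(8, -6)) + (-20 - 2)) - 135) = -52*(((-43 + (1 - 6)) + (-20 - 2)) - 135) = -52*(((-43 - 5) - 22) - 135) = -52*((-48 - 22) - 135) = -52*(-70 - 135) = -52*(-205) = 10660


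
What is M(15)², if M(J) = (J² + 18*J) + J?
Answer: 260100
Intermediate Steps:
M(J) = J² + 19*J
M(15)² = (15*(19 + 15))² = (15*34)² = 510² = 260100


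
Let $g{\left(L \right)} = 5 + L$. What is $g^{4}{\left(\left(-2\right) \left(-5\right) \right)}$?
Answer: $50625$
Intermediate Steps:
$g^{4}{\left(\left(-2\right) \left(-5\right) \right)} = \left(5 - -10\right)^{4} = \left(5 + 10\right)^{4} = 15^{4} = 50625$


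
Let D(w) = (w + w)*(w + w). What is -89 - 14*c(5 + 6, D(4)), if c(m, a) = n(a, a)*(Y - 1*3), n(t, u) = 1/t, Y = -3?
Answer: -1403/16 ≈ -87.688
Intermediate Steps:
D(w) = 4*w² (D(w) = (2*w)*(2*w) = 4*w²)
n(t, u) = 1/t
c(m, a) = -6/a (c(m, a) = (-3 - 1*3)/a = (-3 - 3)/a = -6/a)
-89 - 14*c(5 + 6, D(4)) = -89 - (-84)/(4*4²) = -89 - (-84)/(4*16) = -89 - (-84)/64 = -89 - 14*(-3/32) = -89 + 21/16 = -1403/16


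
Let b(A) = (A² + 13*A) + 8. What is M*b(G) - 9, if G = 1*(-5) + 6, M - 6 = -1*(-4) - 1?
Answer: 189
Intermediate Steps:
M = 9 (M = 6 + (-1*(-4) - 1) = 6 + (4 - 1) = 6 + 3 = 9)
G = 1 (G = -5 + 6 = 1)
b(A) = 8 + A² + 13*A
M*b(G) - 9 = 9*(8 + 1² + 13*1) - 9 = 9*(8 + 1 + 13) - 9 = 9*22 - 9 = 198 - 9 = 189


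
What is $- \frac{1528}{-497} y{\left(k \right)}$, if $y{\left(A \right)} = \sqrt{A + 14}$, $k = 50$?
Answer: $\frac{12224}{497} \approx 24.596$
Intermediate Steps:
$y{\left(A \right)} = \sqrt{14 + A}$
$- \frac{1528}{-497} y{\left(k \right)} = - \frac{1528}{-497} \sqrt{14 + 50} = \left(-1528\right) \left(- \frac{1}{497}\right) \sqrt{64} = \frac{1528}{497} \cdot 8 = \frac{12224}{497}$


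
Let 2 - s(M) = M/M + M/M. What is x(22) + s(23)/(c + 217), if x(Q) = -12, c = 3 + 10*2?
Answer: -12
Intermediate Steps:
c = 23 (c = 3 + 20 = 23)
s(M) = 0 (s(M) = 2 - (M/M + M/M) = 2 - (1 + 1) = 2 - 1*2 = 2 - 2 = 0)
x(22) + s(23)/(c + 217) = -12 + 0/(23 + 217) = -12 + 0/240 = -12 + (1/240)*0 = -12 + 0 = -12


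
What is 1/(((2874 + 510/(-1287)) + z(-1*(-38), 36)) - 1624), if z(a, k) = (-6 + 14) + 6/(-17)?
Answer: 7293/9169130 ≈ 0.00079539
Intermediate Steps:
z(a, k) = 130/17 (z(a, k) = 8 + 6*(-1/17) = 8 - 6/17 = 130/17)
1/(((2874 + 510/(-1287)) + z(-1*(-38), 36)) - 1624) = 1/(((2874 + 510/(-1287)) + 130/17) - 1624) = 1/(((2874 + 510*(-1/1287)) + 130/17) - 1624) = 1/(((2874 - 170/429) + 130/17) - 1624) = 1/((1232776/429 + 130/17) - 1624) = 1/(21012962/7293 - 1624) = 1/(9169130/7293) = 7293/9169130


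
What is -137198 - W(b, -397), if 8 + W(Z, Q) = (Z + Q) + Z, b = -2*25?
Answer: -136693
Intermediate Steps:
b = -50
W(Z, Q) = -8 + Q + 2*Z (W(Z, Q) = -8 + ((Z + Q) + Z) = -8 + ((Q + Z) + Z) = -8 + (Q + 2*Z) = -8 + Q + 2*Z)
-137198 - W(b, -397) = -137198 - (-8 - 397 + 2*(-50)) = -137198 - (-8 - 397 - 100) = -137198 - 1*(-505) = -137198 + 505 = -136693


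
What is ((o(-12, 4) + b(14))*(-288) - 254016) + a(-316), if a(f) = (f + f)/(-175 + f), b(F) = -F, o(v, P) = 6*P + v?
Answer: -124438408/491 ≈ -2.5344e+5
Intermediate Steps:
o(v, P) = v + 6*P
a(f) = 2*f/(-175 + f) (a(f) = (2*f)/(-175 + f) = 2*f/(-175 + f))
((o(-12, 4) + b(14))*(-288) - 254016) + a(-316) = (((-12 + 6*4) - 1*14)*(-288) - 254016) + 2*(-316)/(-175 - 316) = (((-12 + 24) - 14)*(-288) - 254016) + 2*(-316)/(-491) = ((12 - 14)*(-288) - 254016) + 2*(-316)*(-1/491) = (-2*(-288) - 254016) + 632/491 = (576 - 254016) + 632/491 = -253440 + 632/491 = -124438408/491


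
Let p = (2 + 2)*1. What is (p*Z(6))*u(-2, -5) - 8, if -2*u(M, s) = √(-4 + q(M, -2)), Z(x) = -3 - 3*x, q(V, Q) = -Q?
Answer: -8 + 42*I*√2 ≈ -8.0 + 59.397*I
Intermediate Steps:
p = 4 (p = 4*1 = 4)
u(M, s) = -I*√2/2 (u(M, s) = -√(-4 - 1*(-2))/2 = -√(-4 + 2)/2 = -I*√2/2)
(p*Z(6))*u(-2, -5) - 8 = (4*(-3 - 3*6))*(-I*√2/2) - 8 = (4*(-3 - 18))*(-I*√2/2) - 8 = (4*(-21))*(-I*√2/2) - 8 = -(-42)*I*√2 - 8 = 42*I*√2 - 8 = -8 + 42*I*√2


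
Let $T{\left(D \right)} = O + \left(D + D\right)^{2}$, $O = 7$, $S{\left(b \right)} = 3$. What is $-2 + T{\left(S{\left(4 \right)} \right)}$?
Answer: $41$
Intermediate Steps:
$T{\left(D \right)} = 7 + 4 D^{2}$ ($T{\left(D \right)} = 7 + \left(D + D\right)^{2} = 7 + \left(2 D\right)^{2} = 7 + 4 D^{2}$)
$-2 + T{\left(S{\left(4 \right)} \right)} = -2 + \left(7 + 4 \cdot 3^{2}\right) = -2 + \left(7 + 4 \cdot 9\right) = -2 + \left(7 + 36\right) = -2 + 43 = 41$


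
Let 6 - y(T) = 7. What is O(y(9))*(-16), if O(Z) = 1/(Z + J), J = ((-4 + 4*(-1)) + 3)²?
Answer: -⅔ ≈ -0.66667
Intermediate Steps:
y(T) = -1 (y(T) = 6 - 1*7 = 6 - 7 = -1)
J = 25 (J = ((-4 - 4) + 3)² = (-8 + 3)² = (-5)² = 25)
O(Z) = 1/(25 + Z) (O(Z) = 1/(Z + 25) = 1/(25 + Z))
O(y(9))*(-16) = -16/(25 - 1) = -16/24 = (1/24)*(-16) = -⅔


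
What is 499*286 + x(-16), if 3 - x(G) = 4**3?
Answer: 142653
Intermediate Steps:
x(G) = -61 (x(G) = 3 - 1*4**3 = 3 - 1*64 = 3 - 64 = -61)
499*286 + x(-16) = 499*286 - 61 = 142714 - 61 = 142653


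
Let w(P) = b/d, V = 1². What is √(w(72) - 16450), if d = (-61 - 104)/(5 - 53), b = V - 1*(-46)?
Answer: I*√49719890/55 ≈ 128.2*I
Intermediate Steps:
V = 1
b = 47 (b = 1 - 1*(-46) = 1 + 46 = 47)
d = 55/16 (d = -165/(-48) = -165*(-1/48) = 55/16 ≈ 3.4375)
w(P) = 752/55 (w(P) = 47/(55/16) = 47*(16/55) = 752/55)
√(w(72) - 16450) = √(752/55 - 16450) = √(-903998/55) = I*√49719890/55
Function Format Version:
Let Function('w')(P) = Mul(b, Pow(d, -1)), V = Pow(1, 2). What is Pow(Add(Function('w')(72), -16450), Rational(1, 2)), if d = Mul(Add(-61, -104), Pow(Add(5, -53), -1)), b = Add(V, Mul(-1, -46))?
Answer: Mul(Rational(1, 55), I, Pow(49719890, Rational(1, 2))) ≈ Mul(128.20, I)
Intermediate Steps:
V = 1
b = 47 (b = Add(1, Mul(-1, -46)) = Add(1, 46) = 47)
d = Rational(55, 16) (d = Mul(-165, Pow(-48, -1)) = Mul(-165, Rational(-1, 48)) = Rational(55, 16) ≈ 3.4375)
Function('w')(P) = Rational(752, 55) (Function('w')(P) = Mul(47, Pow(Rational(55, 16), -1)) = Mul(47, Rational(16, 55)) = Rational(752, 55))
Pow(Add(Function('w')(72), -16450), Rational(1, 2)) = Pow(Add(Rational(752, 55), -16450), Rational(1, 2)) = Pow(Rational(-903998, 55), Rational(1, 2)) = Mul(Rational(1, 55), I, Pow(49719890, Rational(1, 2)))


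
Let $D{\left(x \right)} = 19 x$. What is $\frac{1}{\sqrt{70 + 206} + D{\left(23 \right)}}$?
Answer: $\frac{19}{8291} - \frac{2 \sqrt{69}}{190693} \approx 0.0022045$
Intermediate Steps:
$\frac{1}{\sqrt{70 + 206} + D{\left(23 \right)}} = \frac{1}{\sqrt{70 + 206} + 19 \cdot 23} = \frac{1}{\sqrt{276} + 437} = \frac{1}{2 \sqrt{69} + 437} = \frac{1}{437 + 2 \sqrt{69}}$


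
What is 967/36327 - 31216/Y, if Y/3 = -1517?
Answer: 126487161/18369353 ≈ 6.8858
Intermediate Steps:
Y = -4551 (Y = 3*(-1517) = -4551)
967/36327 - 31216/Y = 967/36327 - 31216/(-4551) = 967*(1/36327) - 31216*(-1/4551) = 967/36327 + 31216/4551 = 126487161/18369353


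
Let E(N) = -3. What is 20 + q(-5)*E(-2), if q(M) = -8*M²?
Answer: 620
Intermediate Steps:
20 + q(-5)*E(-2) = 20 - 8*(-5)²*(-3) = 20 - 8*25*(-3) = 20 - 200*(-3) = 20 + 600 = 620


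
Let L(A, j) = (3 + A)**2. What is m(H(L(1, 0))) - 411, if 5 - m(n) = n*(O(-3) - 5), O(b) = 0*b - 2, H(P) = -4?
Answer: -434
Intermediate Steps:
O(b) = -2 (O(b) = 0 - 2 = -2)
m(n) = 5 + 7*n (m(n) = 5 - n*(-2 - 5) = 5 - n*(-7) = 5 - (-7)*n = 5 + 7*n)
m(H(L(1, 0))) - 411 = (5 + 7*(-4)) - 411 = (5 - 28) - 411 = -23 - 411 = -434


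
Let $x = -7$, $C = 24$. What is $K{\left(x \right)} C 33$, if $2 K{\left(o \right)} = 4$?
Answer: $1584$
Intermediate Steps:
$K{\left(o \right)} = 2$ ($K{\left(o \right)} = \frac{1}{2} \cdot 4 = 2$)
$K{\left(x \right)} C 33 = 2 \cdot 24 \cdot 33 = 48 \cdot 33 = 1584$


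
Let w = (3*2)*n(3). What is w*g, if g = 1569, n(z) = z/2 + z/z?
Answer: 23535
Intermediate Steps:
n(z) = 1 + z/2 (n(z) = z*(½) + 1 = z/2 + 1 = 1 + z/2)
w = 15 (w = (3*2)*(1 + (½)*3) = 6*(1 + 3/2) = 6*(5/2) = 15)
w*g = 15*1569 = 23535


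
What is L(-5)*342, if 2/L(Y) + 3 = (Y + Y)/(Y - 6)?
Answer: -7524/23 ≈ -327.13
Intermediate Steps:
L(Y) = 2/(-3 + 2*Y/(-6 + Y)) (L(Y) = 2/(-3 + (Y + Y)/(Y - 6)) = 2/(-3 + (2*Y)/(-6 + Y)) = 2/(-3 + 2*Y/(-6 + Y)))
L(-5)*342 = (2*(6 - 1*(-5))/(-18 - 5))*342 = (2*(6 + 5)/(-23))*342 = (2*(-1/23)*11)*342 = -22/23*342 = -7524/23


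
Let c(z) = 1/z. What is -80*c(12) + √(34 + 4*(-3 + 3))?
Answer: -20/3 + √34 ≈ -0.83571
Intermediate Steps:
-80*c(12) + √(34 + 4*(-3 + 3)) = -80/12 + √(34 + 4*(-3 + 3)) = -80*1/12 + √(34 + 4*0) = -20/3 + √(34 + 0) = -20/3 + √34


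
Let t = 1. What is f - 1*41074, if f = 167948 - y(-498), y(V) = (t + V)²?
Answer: -120135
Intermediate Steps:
y(V) = (1 + V)²
f = -79061 (f = 167948 - (1 - 498)² = 167948 - 1*(-497)² = 167948 - 1*247009 = 167948 - 247009 = -79061)
f - 1*41074 = -79061 - 1*41074 = -79061 - 41074 = -120135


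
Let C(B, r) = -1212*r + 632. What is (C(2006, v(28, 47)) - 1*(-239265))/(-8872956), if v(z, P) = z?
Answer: -205961/8872956 ≈ -0.023212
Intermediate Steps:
C(B, r) = 632 - 1212*r
(C(2006, v(28, 47)) - 1*(-239265))/(-8872956) = ((632 - 1212*28) - 1*(-239265))/(-8872956) = ((632 - 33936) + 239265)*(-1/8872956) = (-33304 + 239265)*(-1/8872956) = 205961*(-1/8872956) = -205961/8872956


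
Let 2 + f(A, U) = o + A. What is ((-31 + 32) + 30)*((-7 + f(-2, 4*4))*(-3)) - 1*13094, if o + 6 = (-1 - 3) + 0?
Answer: -11141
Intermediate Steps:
o = -10 (o = -6 + ((-1 - 3) + 0) = -6 + (-4 + 0) = -6 - 4 = -10)
f(A, U) = -12 + A (f(A, U) = -2 + (-10 + A) = -12 + A)
((-31 + 32) + 30)*((-7 + f(-2, 4*4))*(-3)) - 1*13094 = ((-31 + 32) + 30)*((-7 + (-12 - 2))*(-3)) - 1*13094 = (1 + 30)*((-7 - 14)*(-3)) - 13094 = 31*(-21*(-3)) - 13094 = 31*63 - 13094 = 1953 - 13094 = -11141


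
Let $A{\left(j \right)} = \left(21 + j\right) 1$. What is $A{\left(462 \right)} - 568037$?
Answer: $-567554$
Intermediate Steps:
$A{\left(j \right)} = 21 + j$
$A{\left(462 \right)} - 568037 = \left(21 + 462\right) - 568037 = 483 - 568037 = -567554$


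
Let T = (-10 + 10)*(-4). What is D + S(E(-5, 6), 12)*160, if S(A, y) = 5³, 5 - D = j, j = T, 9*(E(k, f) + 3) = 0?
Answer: 20005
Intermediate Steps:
T = 0 (T = 0*(-4) = 0)
E(k, f) = -3 (E(k, f) = -3 + (⅑)*0 = -3 + 0 = -3)
j = 0
D = 5 (D = 5 - 1*0 = 5 + 0 = 5)
S(A, y) = 125
D + S(E(-5, 6), 12)*160 = 5 + 125*160 = 5 + 20000 = 20005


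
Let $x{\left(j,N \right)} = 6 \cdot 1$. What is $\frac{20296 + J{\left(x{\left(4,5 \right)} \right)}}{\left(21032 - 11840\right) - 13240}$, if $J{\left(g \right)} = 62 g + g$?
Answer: $- \frac{10337}{2024} \approx -5.1072$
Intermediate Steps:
$x{\left(j,N \right)} = 6$
$J{\left(g \right)} = 63 g$
$\frac{20296 + J{\left(x{\left(4,5 \right)} \right)}}{\left(21032 - 11840\right) - 13240} = \frac{20296 + 63 \cdot 6}{\left(21032 - 11840\right) - 13240} = \frac{20296 + 378}{9192 - 13240} = \frac{20674}{-4048} = 20674 \left(- \frac{1}{4048}\right) = - \frac{10337}{2024}$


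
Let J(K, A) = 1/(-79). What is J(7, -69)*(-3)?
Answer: 3/79 ≈ 0.037975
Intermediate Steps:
J(K, A) = -1/79
J(7, -69)*(-3) = -1/79*(-3) = 3/79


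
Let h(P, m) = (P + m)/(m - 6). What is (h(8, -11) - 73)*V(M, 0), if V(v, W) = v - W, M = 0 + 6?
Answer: -7428/17 ≈ -436.94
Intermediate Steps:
M = 6
h(P, m) = (P + m)/(-6 + m)
(h(8, -11) - 73)*V(M, 0) = ((8 - 11)/(-6 - 11) - 73)*(6 - 1*0) = (-3/(-17) - 73)*(6 + 0) = (-1/17*(-3) - 73)*6 = (3/17 - 73)*6 = -1238/17*6 = -7428/17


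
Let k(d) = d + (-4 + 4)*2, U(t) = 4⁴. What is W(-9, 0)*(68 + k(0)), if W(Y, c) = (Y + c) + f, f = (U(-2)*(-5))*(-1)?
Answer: 86428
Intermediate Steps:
U(t) = 256
f = 1280 (f = (256*(-5))*(-1) = -1280*(-1) = 1280)
k(d) = d (k(d) = d + 0*2 = d + 0 = d)
W(Y, c) = 1280 + Y + c (W(Y, c) = (Y + c) + 1280 = 1280 + Y + c)
W(-9, 0)*(68 + k(0)) = (1280 - 9 + 0)*(68 + 0) = 1271*68 = 86428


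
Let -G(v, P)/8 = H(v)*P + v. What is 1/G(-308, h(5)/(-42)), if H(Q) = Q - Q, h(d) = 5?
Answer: 1/2464 ≈ 0.00040584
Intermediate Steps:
H(Q) = 0
G(v, P) = -8*v (G(v, P) = -8*(0*P + v) = -8*(0 + v) = -8*v)
1/G(-308, h(5)/(-42)) = 1/(-8*(-308)) = 1/2464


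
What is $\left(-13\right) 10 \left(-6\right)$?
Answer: $780$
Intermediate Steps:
$\left(-13\right) 10 \left(-6\right) = \left(-130\right) \left(-6\right) = 780$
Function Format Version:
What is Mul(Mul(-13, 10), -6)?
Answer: 780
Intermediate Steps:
Mul(Mul(-13, 10), -6) = Mul(-130, -6) = 780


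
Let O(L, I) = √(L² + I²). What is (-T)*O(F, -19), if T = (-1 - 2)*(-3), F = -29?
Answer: -9*√1202 ≈ -312.03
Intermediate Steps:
T = 9 (T = -3*(-3) = 9)
O(L, I) = √(I² + L²)
(-T)*O(F, -19) = (-1*9)*√((-19)² + (-29)²) = -9*√(361 + 841) = -9*√1202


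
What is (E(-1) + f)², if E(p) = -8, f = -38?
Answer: 2116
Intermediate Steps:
(E(-1) + f)² = (-8 - 38)² = (-46)² = 2116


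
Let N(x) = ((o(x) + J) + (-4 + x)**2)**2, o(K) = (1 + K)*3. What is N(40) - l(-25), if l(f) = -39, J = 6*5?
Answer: 2099640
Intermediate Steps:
J = 30
o(K) = 3 + 3*K
N(x) = (33 + (-4 + x)**2 + 3*x)**2 (N(x) = (((3 + 3*x) + 30) + (-4 + x)**2)**2 = ((33 + 3*x) + (-4 + x)**2)**2 = (33 + (-4 + x)**2 + 3*x)**2)
N(40) - l(-25) = (33 + (-4 + 40)**2 + 3*40)**2 - 1*(-39) = (33 + 36**2 + 120)**2 + 39 = (33 + 1296 + 120)**2 + 39 = 1449**2 + 39 = 2099601 + 39 = 2099640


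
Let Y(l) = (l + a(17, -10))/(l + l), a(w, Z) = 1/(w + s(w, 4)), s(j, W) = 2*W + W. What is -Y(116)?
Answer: -3365/6728 ≈ -0.50015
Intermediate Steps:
s(j, W) = 3*W
a(w, Z) = 1/(12 + w) (a(w, Z) = 1/(w + 3*4) = 1/(w + 12) = 1/(12 + w))
Y(l) = (1/29 + l)/(2*l) (Y(l) = (l + 1/(12 + 17))/(l + l) = (l + 1/29)/((2*l)) = (l + 1/29)*(1/(2*l)) = (1/29 + l)*(1/(2*l)) = (1/29 + l)/(2*l))
-Y(116) = -(1 + 29*116)/(58*116) = -(1 + 3364)/(58*116) = -3365/(58*116) = -1*3365/6728 = -3365/6728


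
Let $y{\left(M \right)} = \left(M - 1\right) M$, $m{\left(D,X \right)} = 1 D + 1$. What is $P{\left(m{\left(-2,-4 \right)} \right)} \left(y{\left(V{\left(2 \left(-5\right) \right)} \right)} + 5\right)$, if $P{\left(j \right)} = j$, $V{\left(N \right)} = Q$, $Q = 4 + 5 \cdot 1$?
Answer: $-77$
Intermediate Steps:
$Q = 9$ ($Q = 4 + 5 = 9$)
$V{\left(N \right)} = 9$
$m{\left(D,X \right)} = 1 + D$ ($m{\left(D,X \right)} = D + 1 = 1 + D$)
$y{\left(M \right)} = M \left(-1 + M\right)$ ($y{\left(M \right)} = \left(-1 + M\right) M = M \left(-1 + M\right)$)
$P{\left(m{\left(-2,-4 \right)} \right)} \left(y{\left(V{\left(2 \left(-5\right) \right)} \right)} + 5\right) = \left(1 - 2\right) \left(9 \left(-1 + 9\right) + 5\right) = - (9 \cdot 8 + 5) = - (72 + 5) = \left(-1\right) 77 = -77$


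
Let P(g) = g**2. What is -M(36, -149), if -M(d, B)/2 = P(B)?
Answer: 44402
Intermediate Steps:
M(d, B) = -2*B**2
-M(36, -149) = -(-2)*(-149)**2 = -(-2)*22201 = -1*(-44402) = 44402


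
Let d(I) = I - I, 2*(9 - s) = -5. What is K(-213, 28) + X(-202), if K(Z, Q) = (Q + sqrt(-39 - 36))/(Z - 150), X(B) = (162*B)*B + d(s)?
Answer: 2399519996/363 - 5*I*sqrt(3)/363 ≈ 6.6102e+6 - 0.023857*I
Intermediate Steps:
s = 23/2 (s = 9 - 1/2*(-5) = 9 + 5/2 = 23/2 ≈ 11.500)
d(I) = 0
X(B) = 162*B**2 (X(B) = (162*B)*B + 0 = 162*B**2 + 0 = 162*B**2)
K(Z, Q) = (Q + 5*I*sqrt(3))/(-150 + Z) (K(Z, Q) = (Q + sqrt(-75))/(-150 + Z) = (Q + 5*I*sqrt(3))/(-150 + Z))
K(-213, 28) + X(-202) = (28 + 5*I*sqrt(3))/(-150 - 213) + 162*(-202)**2 = (28 + 5*I*sqrt(3))/(-363) + 162*40804 = -(28 + 5*I*sqrt(3))/363 + 6610248 = (-28/363 - 5*I*sqrt(3)/363) + 6610248 = 2399519996/363 - 5*I*sqrt(3)/363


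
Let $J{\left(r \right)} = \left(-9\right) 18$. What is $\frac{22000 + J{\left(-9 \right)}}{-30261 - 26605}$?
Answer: $- \frac{10919}{28433} \approx -0.38403$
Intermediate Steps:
$J{\left(r \right)} = -162$
$\frac{22000 + J{\left(-9 \right)}}{-30261 - 26605} = \frac{22000 - 162}{-30261 - 26605} = \frac{21838}{-56866} = 21838 \left(- \frac{1}{56866}\right) = - \frac{10919}{28433}$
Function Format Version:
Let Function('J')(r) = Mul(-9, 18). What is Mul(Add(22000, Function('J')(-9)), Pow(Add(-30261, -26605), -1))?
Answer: Rational(-10919, 28433) ≈ -0.38403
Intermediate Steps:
Function('J')(r) = -162
Mul(Add(22000, Function('J')(-9)), Pow(Add(-30261, -26605), -1)) = Mul(Add(22000, -162), Pow(Add(-30261, -26605), -1)) = Mul(21838, Pow(-56866, -1)) = Mul(21838, Rational(-1, 56866)) = Rational(-10919, 28433)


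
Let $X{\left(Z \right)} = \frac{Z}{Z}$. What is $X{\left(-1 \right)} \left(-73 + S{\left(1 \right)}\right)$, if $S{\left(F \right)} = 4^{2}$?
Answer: $-57$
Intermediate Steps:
$X{\left(Z \right)} = 1$
$S{\left(F \right)} = 16$
$X{\left(-1 \right)} \left(-73 + S{\left(1 \right)}\right) = 1 \left(-73 + 16\right) = 1 \left(-57\right) = -57$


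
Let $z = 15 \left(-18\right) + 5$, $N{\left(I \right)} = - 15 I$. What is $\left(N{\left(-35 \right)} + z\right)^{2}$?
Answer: $67600$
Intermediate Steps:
$z = -265$ ($z = -270 + 5 = -265$)
$\left(N{\left(-35 \right)} + z\right)^{2} = \left(\left(-15\right) \left(-35\right) - 265\right)^{2} = \left(525 - 265\right)^{2} = 260^{2} = 67600$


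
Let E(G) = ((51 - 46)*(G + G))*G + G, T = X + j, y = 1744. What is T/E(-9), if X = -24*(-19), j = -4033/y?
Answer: 7259/12816 ≈ 0.56640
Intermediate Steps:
j = -37/16 (j = -4033/1744 = -4033*1/1744 = -37/16 ≈ -2.3125)
X = 456
T = 7259/16 (T = 456 - 37/16 = 7259/16 ≈ 453.69)
E(G) = G + 10*G² (E(G) = (5*(2*G))*G + G = (10*G)*G + G = 10*G² + G = G + 10*G²)
T/E(-9) = 7259/(16*((-9*(1 + 10*(-9))))) = 7259/(16*((-9*(1 - 90)))) = 7259/(16*((-9*(-89)))) = (7259/16)/801 = (7259/16)*(1/801) = 7259/12816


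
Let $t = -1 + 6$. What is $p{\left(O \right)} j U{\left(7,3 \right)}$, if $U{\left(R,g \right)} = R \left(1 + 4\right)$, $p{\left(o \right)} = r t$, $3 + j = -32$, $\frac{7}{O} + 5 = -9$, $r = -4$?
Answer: $24500$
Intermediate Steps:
$O = - \frac{1}{2}$ ($O = \frac{7}{-5 - 9} = \frac{7}{-14} = 7 \left(- \frac{1}{14}\right) = - \frac{1}{2} \approx -0.5$)
$t = 5$
$j = -35$ ($j = -3 - 32 = -35$)
$p{\left(o \right)} = -20$ ($p{\left(o \right)} = \left(-4\right) 5 = -20$)
$U{\left(R,g \right)} = 5 R$ ($U{\left(R,g \right)} = R 5 = 5 R$)
$p{\left(O \right)} j U{\left(7,3 \right)} = \left(-20\right) \left(-35\right) 5 \cdot 7 = 700 \cdot 35 = 24500$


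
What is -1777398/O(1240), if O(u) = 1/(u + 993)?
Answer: -3968929734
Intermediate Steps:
O(u) = 1/(993 + u)
-1777398/O(1240) = -1777398/(1/(993 + 1240)) = -1777398/(1/2233) = -1777398/1/2233 = -1777398*2233 = -3968929734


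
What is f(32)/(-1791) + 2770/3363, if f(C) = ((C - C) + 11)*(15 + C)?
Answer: 1074133/2007711 ≈ 0.53500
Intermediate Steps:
f(C) = 165 + 11*C (f(C) = (0 + 11)*(15 + C) = 11*(15 + C) = 165 + 11*C)
f(32)/(-1791) + 2770/3363 = (165 + 11*32)/(-1791) + 2770/3363 = (165 + 352)*(-1/1791) + 2770*(1/3363) = 517*(-1/1791) + 2770/3363 = -517/1791 + 2770/3363 = 1074133/2007711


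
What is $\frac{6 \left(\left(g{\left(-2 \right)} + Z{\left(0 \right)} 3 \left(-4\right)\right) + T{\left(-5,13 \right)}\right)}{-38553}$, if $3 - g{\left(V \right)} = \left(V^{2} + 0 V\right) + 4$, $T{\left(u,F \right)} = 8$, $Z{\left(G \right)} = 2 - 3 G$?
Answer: $\frac{42}{12851} \approx 0.0032682$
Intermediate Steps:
$g{\left(V \right)} = -1 - V^{2}$ ($g{\left(V \right)} = 3 - \left(\left(V^{2} + 0 V\right) + 4\right) = 3 - \left(\left(V^{2} + 0\right) + 4\right) = 3 - \left(V^{2} + 4\right) = 3 - \left(4 + V^{2}\right) = -1 - V^{2}$)
$\frac{6 \left(\left(g{\left(-2 \right)} + Z{\left(0 \right)} 3 \left(-4\right)\right) + T{\left(-5,13 \right)}\right)}{-38553} = \frac{6 \left(\left(\left(-1 - \left(-2\right)^{2}\right) + \left(2 - 0\right) 3 \left(-4\right)\right) + 8\right)}{-38553} = 6 \left(\left(\left(-1 - 4\right) + \left(2 + 0\right) 3 \left(-4\right)\right) + 8\right) \left(- \frac{1}{38553}\right) = 6 \left(\left(\left(-1 - 4\right) + 2 \cdot 3 \left(-4\right)\right) + 8\right) \left(- \frac{1}{38553}\right) = 6 \left(\left(-5 + 6 \left(-4\right)\right) + 8\right) \left(- \frac{1}{38553}\right) = 6 \left(\left(-5 - 24\right) + 8\right) \left(- \frac{1}{38553}\right) = 6 \left(-29 + 8\right) \left(- \frac{1}{38553}\right) = 6 \left(-21\right) \left(- \frac{1}{38553}\right) = \left(-126\right) \left(- \frac{1}{38553}\right) = \frac{42}{12851}$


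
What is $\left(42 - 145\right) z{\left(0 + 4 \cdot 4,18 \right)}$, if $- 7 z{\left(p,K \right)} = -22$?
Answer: $- \frac{2266}{7} \approx -323.71$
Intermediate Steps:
$z{\left(p,K \right)} = \frac{22}{7}$ ($z{\left(p,K \right)} = \left(- \frac{1}{7}\right) \left(-22\right) = \frac{22}{7}$)
$\left(42 - 145\right) z{\left(0 + 4 \cdot 4,18 \right)} = \left(42 - 145\right) \frac{22}{7} = \left(-103\right) \frac{22}{7} = - \frac{2266}{7}$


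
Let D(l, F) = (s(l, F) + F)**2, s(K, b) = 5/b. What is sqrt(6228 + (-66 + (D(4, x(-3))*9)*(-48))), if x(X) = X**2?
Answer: 5*I*sqrt(11982)/3 ≈ 182.44*I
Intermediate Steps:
D(l, F) = (F + 5/F)**2 (D(l, F) = (5/F + F)**2 = (F + 5/F)**2)
sqrt(6228 + (-66 + (D(4, x(-3))*9)*(-48))) = sqrt(6228 + (-66 + (((5 + ((-3)**2)**2)**2/((-3)**2)**2)*9)*(-48))) = sqrt(6228 + (-66 + (((5 + 9**2)**2/9**2)*9)*(-48))) = sqrt(6228 + (-66 + (((5 + 81)**2/81)*9)*(-48))) = sqrt(6228 + (-66 + (((1/81)*86**2)*9)*(-48))) = sqrt(6228 + (-66 + (((1/81)*7396)*9)*(-48))) = sqrt(6228 + (-66 + ((7396/81)*9)*(-48))) = sqrt(6228 + (-66 + (7396/9)*(-48))) = sqrt(6228 + (-66 - 118336/3)) = sqrt(6228 - 118534/3) = sqrt(-99850/3) = 5*I*sqrt(11982)/3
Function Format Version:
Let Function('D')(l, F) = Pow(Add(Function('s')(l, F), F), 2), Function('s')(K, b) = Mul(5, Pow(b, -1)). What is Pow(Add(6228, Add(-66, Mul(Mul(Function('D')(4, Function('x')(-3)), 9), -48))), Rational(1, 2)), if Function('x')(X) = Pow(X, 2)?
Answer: Mul(Rational(5, 3), I, Pow(11982, Rational(1, 2))) ≈ Mul(182.44, I)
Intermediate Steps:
Function('D')(l, F) = Pow(Add(F, Mul(5, Pow(F, -1))), 2) (Function('D')(l, F) = Pow(Add(Mul(5, Pow(F, -1)), F), 2) = Pow(Add(F, Mul(5, Pow(F, -1))), 2))
Pow(Add(6228, Add(-66, Mul(Mul(Function('D')(4, Function('x')(-3)), 9), -48))), Rational(1, 2)) = Pow(Add(6228, Add(-66, Mul(Mul(Mul(Pow(Pow(-3, 2), -2), Pow(Add(5, Pow(Pow(-3, 2), 2)), 2)), 9), -48))), Rational(1, 2)) = Pow(Add(6228, Add(-66, Mul(Mul(Mul(Pow(9, -2), Pow(Add(5, Pow(9, 2)), 2)), 9), -48))), Rational(1, 2)) = Pow(Add(6228, Add(-66, Mul(Mul(Mul(Rational(1, 81), Pow(Add(5, 81), 2)), 9), -48))), Rational(1, 2)) = Pow(Add(6228, Add(-66, Mul(Mul(Mul(Rational(1, 81), Pow(86, 2)), 9), -48))), Rational(1, 2)) = Pow(Add(6228, Add(-66, Mul(Mul(Mul(Rational(1, 81), 7396), 9), -48))), Rational(1, 2)) = Pow(Add(6228, Add(-66, Mul(Mul(Rational(7396, 81), 9), -48))), Rational(1, 2)) = Pow(Add(6228, Add(-66, Mul(Rational(7396, 9), -48))), Rational(1, 2)) = Pow(Add(6228, Add(-66, Rational(-118336, 3))), Rational(1, 2)) = Pow(Add(6228, Rational(-118534, 3)), Rational(1, 2)) = Pow(Rational(-99850, 3), Rational(1, 2)) = Mul(Rational(5, 3), I, Pow(11982, Rational(1, 2)))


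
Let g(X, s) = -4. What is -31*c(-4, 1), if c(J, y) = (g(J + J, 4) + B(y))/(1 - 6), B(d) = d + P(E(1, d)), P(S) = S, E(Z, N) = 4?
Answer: 31/5 ≈ 6.2000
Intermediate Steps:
B(d) = 4 + d (B(d) = d + 4 = 4 + d)
c(J, y) = -y/5 (c(J, y) = (-4 + (4 + y))/(1 - 6) = y/(-5) = y*(-⅕) = -y/5)
-31*c(-4, 1) = -(-31)/5 = -31*(-⅕) = 31/5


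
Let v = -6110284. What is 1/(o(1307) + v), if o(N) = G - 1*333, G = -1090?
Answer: -1/6111707 ≈ -1.6362e-7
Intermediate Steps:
o(N) = -1423 (o(N) = -1090 - 1*333 = -1090 - 333 = -1423)
1/(o(1307) + v) = 1/(-1423 - 6110284) = 1/(-6111707) = -1/6111707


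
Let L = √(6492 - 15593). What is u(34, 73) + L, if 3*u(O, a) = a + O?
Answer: 107/3 + I*√9101 ≈ 35.667 + 95.399*I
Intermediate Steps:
u(O, a) = O/3 + a/3 (u(O, a) = (a + O)/3 = (O + a)/3 = O/3 + a/3)
L = I*√9101 (L = √(-9101) = I*√9101 ≈ 95.399*I)
u(34, 73) + L = ((⅓)*34 + (⅓)*73) + I*√9101 = (34/3 + 73/3) + I*√9101 = 107/3 + I*√9101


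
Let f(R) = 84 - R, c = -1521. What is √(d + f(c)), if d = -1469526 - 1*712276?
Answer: I*√2180197 ≈ 1476.5*I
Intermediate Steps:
d = -2181802 (d = -1469526 - 712276 = -2181802)
√(d + f(c)) = √(-2181802 + (84 - 1*(-1521))) = √(-2181802 + (84 + 1521)) = √(-2181802 + 1605) = √(-2180197) = I*√2180197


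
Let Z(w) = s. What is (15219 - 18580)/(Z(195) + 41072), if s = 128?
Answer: -3361/41200 ≈ -0.081578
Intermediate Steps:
Z(w) = 128
(15219 - 18580)/(Z(195) + 41072) = (15219 - 18580)/(128 + 41072) = -3361/41200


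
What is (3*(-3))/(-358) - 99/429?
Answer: -957/4654 ≈ -0.20563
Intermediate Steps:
(3*(-3))/(-358) - 99/429 = -9*(-1/358) - 99*1/429 = 9/358 - 3/13 = -957/4654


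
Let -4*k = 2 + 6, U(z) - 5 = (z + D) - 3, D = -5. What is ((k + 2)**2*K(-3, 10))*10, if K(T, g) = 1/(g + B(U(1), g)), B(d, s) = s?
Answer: 0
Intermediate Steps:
U(z) = -3 + z (U(z) = 5 + ((z - 5) - 3) = 5 + ((-5 + z) - 3) = 5 + (-8 + z) = -3 + z)
k = -2 (k = -(2 + 6)/4 = -1/4*8 = -2)
K(T, g) = 1/(2*g) (K(T, g) = 1/(g + g) = 1/(2*g))
((k + 2)**2*K(-3, 10))*10 = ((-2 + 2)**2*((1/2)/10))*10 = (0**2*((1/2)*(1/10)))*10 = (0*(1/20))*10 = 0*10 = 0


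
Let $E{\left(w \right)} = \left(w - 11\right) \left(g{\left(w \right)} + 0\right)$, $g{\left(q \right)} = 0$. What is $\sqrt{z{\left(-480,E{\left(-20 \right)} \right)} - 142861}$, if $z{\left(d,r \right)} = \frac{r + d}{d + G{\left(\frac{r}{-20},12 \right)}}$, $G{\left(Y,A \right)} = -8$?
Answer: $\frac{i \sqrt{531582121}}{61} \approx 377.97 i$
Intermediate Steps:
$E{\left(w \right)} = 0$ ($E{\left(w \right)} = \left(w - 11\right) \left(0 + 0\right) = \left(-11 + w\right) 0 = 0$)
$z{\left(d,r \right)} = \frac{d + r}{-8 + d}$ ($z{\left(d,r \right)} = \frac{r + d}{d - 8} = \frac{d + r}{-8 + d}$)
$\sqrt{z{\left(-480,E{\left(-20 \right)} \right)} - 142861} = \sqrt{\frac{-480 + 0}{-8 - 480} - 142861} = \sqrt{\frac{1}{-488} \left(-480\right) - 142861} = \sqrt{\left(- \frac{1}{488}\right) \left(-480\right) - 142861} = \sqrt{\frac{60}{61} - 142861} = \sqrt{- \frac{8714461}{61}} = \frac{i \sqrt{531582121}}{61}$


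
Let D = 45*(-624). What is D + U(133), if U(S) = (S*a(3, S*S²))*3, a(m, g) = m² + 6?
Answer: -22095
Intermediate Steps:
D = -28080
a(m, g) = 6 + m²
U(S) = 45*S (U(S) = (S*(6 + 3²))*3 = (S*(6 + 9))*3 = (S*15)*3 = (15*S)*3 = 45*S)
D + U(133) = -28080 + 45*133 = -28080 + 5985 = -22095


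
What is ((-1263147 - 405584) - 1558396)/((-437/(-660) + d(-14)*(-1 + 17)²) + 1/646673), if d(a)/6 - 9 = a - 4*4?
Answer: 1377351292990860/13766713033319 ≈ 100.05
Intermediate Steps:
d(a) = -42 + 6*a (d(a) = 54 + 6*(a - 4*4) = 54 + 6*(a - 16) = 54 + 6*(-16 + a) = 54 + (-96 + 6*a) = -42 + 6*a)
((-1263147 - 405584) - 1558396)/((-437/(-660) + d(-14)*(-1 + 17)²) + 1/646673) = ((-1263147 - 405584) - 1558396)/((-437/(-660) + (-42 + 6*(-14))*(-1 + 17)²) + 1/646673) = (-1668731 - 1558396)/((-437*(-1/660) + (-42 - 84)*16²) + 1/646673) = -3227127/((437/660 - 126*256) + 1/646673) = -3227127/((437/660 - 32256) + 1/646673) = -3227127/(-21288523/660 + 1/646673) = -3227127/(-13766713033319/426804180) = -3227127*(-426804180/13766713033319) = 1377351292990860/13766713033319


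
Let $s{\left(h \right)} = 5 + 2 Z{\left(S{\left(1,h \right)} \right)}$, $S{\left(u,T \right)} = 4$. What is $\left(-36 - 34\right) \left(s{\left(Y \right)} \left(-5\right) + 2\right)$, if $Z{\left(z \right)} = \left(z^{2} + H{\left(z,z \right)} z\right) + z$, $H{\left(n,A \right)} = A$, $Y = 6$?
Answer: $26810$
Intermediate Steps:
$Z{\left(z \right)} = z + 2 z^{2}$ ($Z{\left(z \right)} = \left(z^{2} + z z\right) + z = \left(z^{2} + z^{2}\right) + z = 2 z^{2} + z = z + 2 z^{2}$)
$s{\left(h \right)} = 77$ ($s{\left(h \right)} = 5 + 2 \cdot 4 \left(1 + 2 \cdot 4\right) = 5 + 2 \cdot 4 \left(1 + 8\right) = 5 + 2 \cdot 4 \cdot 9 = 5 + 2 \cdot 36 = 5 + 72 = 77$)
$\left(-36 - 34\right) \left(s{\left(Y \right)} \left(-5\right) + 2\right) = \left(-36 - 34\right) \left(77 \left(-5\right) + 2\right) = - 70 \left(-385 + 2\right) = \left(-70\right) \left(-383\right) = 26810$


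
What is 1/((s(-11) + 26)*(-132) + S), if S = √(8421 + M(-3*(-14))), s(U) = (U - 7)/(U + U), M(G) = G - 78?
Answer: -236/834881 - √8385/12523215 ≈ -0.00028999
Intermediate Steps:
M(G) = -78 + G
s(U) = (-7 + U)/(2*U) (s(U) = (-7 + U)/((2*U)) = (-7 + U)*(1/(2*U)) = (-7 + U)/(2*U))
S = √8385 (S = √(8421 + (-78 - 3*(-14))) = √(8421 + (-78 + 42)) = √(8421 - 36) = √8385 ≈ 91.570)
1/((s(-11) + 26)*(-132) + S) = 1/(((½)*(-7 - 11)/(-11) + 26)*(-132) + √8385) = 1/(((½)*(-1/11)*(-18) + 26)*(-132) + √8385) = 1/((9/11 + 26)*(-132) + √8385) = 1/((295/11)*(-132) + √8385) = 1/(-3540 + √8385)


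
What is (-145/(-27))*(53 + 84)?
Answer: 19865/27 ≈ 735.74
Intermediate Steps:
(-145/(-27))*(53 + 84) = -145*(-1/27)*137 = (145/27)*137 = 19865/27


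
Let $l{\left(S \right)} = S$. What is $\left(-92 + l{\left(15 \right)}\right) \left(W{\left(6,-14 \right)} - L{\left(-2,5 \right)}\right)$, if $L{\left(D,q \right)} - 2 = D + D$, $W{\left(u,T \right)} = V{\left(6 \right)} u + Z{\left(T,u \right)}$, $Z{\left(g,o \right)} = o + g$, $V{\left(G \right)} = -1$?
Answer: $924$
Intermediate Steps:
$Z{\left(g,o \right)} = g + o$
$W{\left(u,T \right)} = T$ ($W{\left(u,T \right)} = - u + \left(T + u\right) = T$)
$L{\left(D,q \right)} = 2 + 2 D$ ($L{\left(D,q \right)} = 2 + \left(D + D\right) = 2 + 2 D$)
$\left(-92 + l{\left(15 \right)}\right) \left(W{\left(6,-14 \right)} - L{\left(-2,5 \right)}\right) = \left(-92 + 15\right) \left(-14 - \left(2 + 2 \left(-2\right)\right)\right) = - 77 \left(-14 - \left(2 - 4\right)\right) = - 77 \left(-14 - -2\right) = - 77 \left(-14 + 2\right) = \left(-77\right) \left(-12\right) = 924$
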